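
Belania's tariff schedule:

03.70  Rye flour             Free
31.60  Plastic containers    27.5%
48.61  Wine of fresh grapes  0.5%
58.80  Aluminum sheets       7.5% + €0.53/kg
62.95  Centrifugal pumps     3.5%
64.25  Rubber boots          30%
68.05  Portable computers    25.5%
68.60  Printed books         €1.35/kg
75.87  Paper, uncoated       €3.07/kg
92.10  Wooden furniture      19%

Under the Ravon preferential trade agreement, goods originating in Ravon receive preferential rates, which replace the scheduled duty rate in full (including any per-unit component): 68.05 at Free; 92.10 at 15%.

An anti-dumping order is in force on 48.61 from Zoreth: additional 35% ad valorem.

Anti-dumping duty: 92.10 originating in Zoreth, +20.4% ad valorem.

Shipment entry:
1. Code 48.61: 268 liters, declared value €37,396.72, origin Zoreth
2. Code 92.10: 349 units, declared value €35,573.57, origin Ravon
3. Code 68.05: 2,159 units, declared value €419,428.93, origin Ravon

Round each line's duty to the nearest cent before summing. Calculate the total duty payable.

€18,611.88

Line 1 (48.61, Zoreth, 268 liters, €37,396.72):
Base rate for 48.61 is 0.5%.
Additional duty on 48.61 from Zoreth: +35%. Applied ad valorem rate: 0.5% + 35% = 35.5%.
Duty = €37,396.72 × 35.5% = €13,275.84.
Line 2 (92.10, Ravon, 349 units, €35,573.57):
Base rate for 92.10 is 19%.
Origin Ravon qualifies under the Belania–Ravon agreement and 92.10 is covered: preferential rate 15% applies instead.
The additional-duty order on 92.10 targets Zoreth, not Ravon; it does not apply.
Duty = €35,573.57 × 15% = €5,336.04.
Line 3 (68.05, Ravon, 2,159 units, €419,428.93):
Base rate for 68.05 is 25.5%.
Origin Ravon qualifies under the Belania–Ravon agreement and 68.05 is covered: preferential rate Free applies instead.
Duty = €419,428.93 × 0% = €0.00.
Total = €13,275.84 + €5,336.04 + €0.00 = €18,611.88.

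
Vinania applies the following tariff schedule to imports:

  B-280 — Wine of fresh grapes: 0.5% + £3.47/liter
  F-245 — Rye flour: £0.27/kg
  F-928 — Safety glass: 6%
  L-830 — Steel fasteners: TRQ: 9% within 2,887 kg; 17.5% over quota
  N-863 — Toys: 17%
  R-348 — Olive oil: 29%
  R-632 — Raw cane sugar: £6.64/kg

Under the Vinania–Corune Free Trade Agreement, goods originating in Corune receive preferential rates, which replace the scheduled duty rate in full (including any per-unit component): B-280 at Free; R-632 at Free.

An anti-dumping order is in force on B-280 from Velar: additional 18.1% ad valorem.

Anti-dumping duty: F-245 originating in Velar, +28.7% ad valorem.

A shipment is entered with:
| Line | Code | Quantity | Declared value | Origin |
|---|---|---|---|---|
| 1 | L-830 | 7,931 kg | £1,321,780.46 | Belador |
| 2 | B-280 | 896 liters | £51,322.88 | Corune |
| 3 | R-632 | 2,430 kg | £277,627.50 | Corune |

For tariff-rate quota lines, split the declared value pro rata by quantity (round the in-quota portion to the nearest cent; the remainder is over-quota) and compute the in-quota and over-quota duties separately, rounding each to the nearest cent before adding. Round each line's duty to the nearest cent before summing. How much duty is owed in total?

£190,414.05

Line 1 (L-830, Belador, 7,931 kg, £1,321,780.46):
Code L-830 is under a tariff-rate quota (threshold 2,887 kg). In-quota: 2,887 kg at 9%; over-quota: 5,044 kg at 17.5%.
Pro-rata value split: in-quota = £1,321,780.46 × 2,887/7,931 = £481,147.42; over-quota = £1,321,780.46 − £481,147.42 = £840,633.04.
In-quota duty = £481,147.42 × 9% = £43,303.27. Over-quota duty = £840,633.04 × 17.5% = £147,110.78.
Line duty = £43,303.27 + £147,110.78 = £190,414.05.
Line 2 (B-280, Corune, 896 liters, £51,322.88):
Base rate for B-280 is 0.5% + £3.47/liter.
Origin Corune qualifies under the Vinania–Corune agreement and B-280 is covered: preferential rate Free applies instead.
The additional-duty order on B-280 targets Velar, not Corune; it does not apply.
Duty = £51,322.88 × 0% = £0.00.
Line 3 (R-632, Corune, 2,430 kg, £277,627.50):
Base rate for R-632 is £6.64/kg.
Origin Corune qualifies under the Vinania–Corune agreement and R-632 is covered: preferential rate Free applies instead.
Duty = £277,627.50 × 0% = £0.00.
Total = £190,414.05 + £0.00 + £0.00 = £190,414.05.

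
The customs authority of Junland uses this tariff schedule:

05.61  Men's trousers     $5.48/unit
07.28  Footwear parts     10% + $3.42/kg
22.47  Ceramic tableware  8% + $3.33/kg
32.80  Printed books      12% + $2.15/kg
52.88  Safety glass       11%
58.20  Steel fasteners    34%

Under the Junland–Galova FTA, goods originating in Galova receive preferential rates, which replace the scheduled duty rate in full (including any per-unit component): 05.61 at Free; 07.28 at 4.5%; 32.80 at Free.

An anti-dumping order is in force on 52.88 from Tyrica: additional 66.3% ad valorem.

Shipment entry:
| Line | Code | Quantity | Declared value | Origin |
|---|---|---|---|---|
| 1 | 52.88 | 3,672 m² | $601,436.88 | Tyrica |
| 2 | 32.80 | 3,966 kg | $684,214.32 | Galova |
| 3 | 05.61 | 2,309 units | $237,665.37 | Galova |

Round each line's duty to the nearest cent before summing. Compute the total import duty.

Line 1 (52.88, Tyrica, 3,672 m², $601,436.88):
Base rate for 52.88 is 11%.
Additional duty on 52.88 from Tyrica: +66.3%. Applied ad valorem rate: 11% + 66.3% = 77.3%.
Duty = $601,436.88 × 77.3% = $464,910.71.
Line 2 (32.80, Galova, 3,966 kg, $684,214.32):
Base rate for 32.80 is 12% + $2.15/kg.
Origin Galova qualifies under the Junland–Galova agreement and 32.80 is covered: preferential rate Free applies instead.
Duty = $684,214.32 × 0% = $0.00.
Line 3 (05.61, Galova, 2,309 units, $237,665.37):
Base rate for 05.61 is $5.48/unit.
Origin Galova qualifies under the Junland–Galova agreement and 05.61 is covered: preferential rate Free applies instead.
Duty = $237,665.37 × 0% = $0.00.
Total = $464,910.71 + $0.00 + $0.00 = $464,910.71.

$464,910.71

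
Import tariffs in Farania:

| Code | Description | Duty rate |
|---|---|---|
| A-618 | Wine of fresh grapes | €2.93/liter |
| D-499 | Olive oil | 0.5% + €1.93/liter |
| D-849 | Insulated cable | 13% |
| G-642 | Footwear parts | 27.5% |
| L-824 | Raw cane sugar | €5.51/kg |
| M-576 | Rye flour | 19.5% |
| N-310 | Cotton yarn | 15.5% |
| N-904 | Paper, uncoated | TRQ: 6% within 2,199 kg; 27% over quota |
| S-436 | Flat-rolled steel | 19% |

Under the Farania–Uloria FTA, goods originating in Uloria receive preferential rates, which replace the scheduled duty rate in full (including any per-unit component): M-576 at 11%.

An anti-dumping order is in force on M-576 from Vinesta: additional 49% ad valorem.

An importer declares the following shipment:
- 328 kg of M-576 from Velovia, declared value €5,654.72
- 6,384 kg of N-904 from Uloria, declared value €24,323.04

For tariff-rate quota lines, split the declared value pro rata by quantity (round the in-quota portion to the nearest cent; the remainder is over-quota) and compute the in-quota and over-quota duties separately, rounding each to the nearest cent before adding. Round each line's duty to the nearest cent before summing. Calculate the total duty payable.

Line 1 (M-576, Velovia, 328 kg, €5,654.72):
Base rate for M-576 is 19.5%.
M-576 has an FTA preferential rate, but origin Velovia is not Uloria; base rate stands.
The additional-duty order on M-576 targets Vinesta, not Velovia; it does not apply.
Duty = €5,654.72 × 19.5% = €1,102.67.
Line 2 (N-904, Uloria, 6,384 kg, €24,323.04):
Code N-904 is under a tariff-rate quota (threshold 2,199 kg). In-quota: 2,199 kg at 6%; over-quota: 4,185 kg at 27%.
Pro-rata value split: in-quota = €24,323.04 × 2,199/6,384 = €8,378.19; over-quota = €24,323.04 − €8,378.19 = €15,944.85.
In-quota duty = €8,378.19 × 6% = €502.69. Over-quota duty = €15,944.85 × 27% = €4,305.11.
Line duty = €502.69 + €4,305.11 = €4,807.80.
Total = €1,102.67 + €4,807.80 = €5,910.47.

€5,910.47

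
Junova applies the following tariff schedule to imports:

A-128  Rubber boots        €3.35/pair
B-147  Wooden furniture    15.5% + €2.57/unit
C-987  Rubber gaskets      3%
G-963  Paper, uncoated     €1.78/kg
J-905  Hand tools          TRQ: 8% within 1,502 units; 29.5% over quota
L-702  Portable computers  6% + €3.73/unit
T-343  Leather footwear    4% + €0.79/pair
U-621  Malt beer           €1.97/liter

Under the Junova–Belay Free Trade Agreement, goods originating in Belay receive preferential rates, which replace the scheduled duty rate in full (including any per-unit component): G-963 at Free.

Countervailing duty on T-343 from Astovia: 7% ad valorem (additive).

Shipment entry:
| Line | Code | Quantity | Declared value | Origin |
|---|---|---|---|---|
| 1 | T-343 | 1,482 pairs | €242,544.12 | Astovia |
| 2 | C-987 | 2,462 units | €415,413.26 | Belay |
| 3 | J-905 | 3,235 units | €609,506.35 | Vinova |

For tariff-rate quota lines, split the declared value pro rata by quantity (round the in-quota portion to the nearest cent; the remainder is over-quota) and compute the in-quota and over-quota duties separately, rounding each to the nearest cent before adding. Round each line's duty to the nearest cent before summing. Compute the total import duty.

€159,274.17

Line 1 (T-343, Astovia, 1,482 pairs, €242,544.12):
Base rate for T-343 is 4% + €0.79/pair.
Additional duty on T-343 from Astovia: +7%. Applied ad valorem rate: 4% + 7% = 11%.
Duty = €242,544.12 × 11% + 1,482 × €0.79 = €27,850.63.
Line 2 (C-987, Belay, 2,462 units, €415,413.26):
Base rate for C-987 is 3%.
Origin Belay is the FTA partner but C-987 is not on the preference list; base rate stands.
Duty = €415,413.26 × 3% = €12,462.40.
Line 3 (J-905, Vinova, 3,235 units, €609,506.35):
Code J-905 is under a tariff-rate quota (threshold 1,502 units). In-quota: 1,502 units at 8%; over-quota: 1,733 units at 29.5%.
Pro-rata value split: in-quota = €609,506.35 × 1,502/3,235 = €282,991.82; over-quota = €609,506.35 − €282,991.82 = €326,514.53.
In-quota duty = €282,991.82 × 8% = €22,639.35. Over-quota duty = €326,514.53 × 29.5% = €96,321.79.
Line duty = €22,639.35 + €96,321.79 = €118,961.14.
Total = €27,850.63 + €12,462.40 + €118,961.14 = €159,274.17.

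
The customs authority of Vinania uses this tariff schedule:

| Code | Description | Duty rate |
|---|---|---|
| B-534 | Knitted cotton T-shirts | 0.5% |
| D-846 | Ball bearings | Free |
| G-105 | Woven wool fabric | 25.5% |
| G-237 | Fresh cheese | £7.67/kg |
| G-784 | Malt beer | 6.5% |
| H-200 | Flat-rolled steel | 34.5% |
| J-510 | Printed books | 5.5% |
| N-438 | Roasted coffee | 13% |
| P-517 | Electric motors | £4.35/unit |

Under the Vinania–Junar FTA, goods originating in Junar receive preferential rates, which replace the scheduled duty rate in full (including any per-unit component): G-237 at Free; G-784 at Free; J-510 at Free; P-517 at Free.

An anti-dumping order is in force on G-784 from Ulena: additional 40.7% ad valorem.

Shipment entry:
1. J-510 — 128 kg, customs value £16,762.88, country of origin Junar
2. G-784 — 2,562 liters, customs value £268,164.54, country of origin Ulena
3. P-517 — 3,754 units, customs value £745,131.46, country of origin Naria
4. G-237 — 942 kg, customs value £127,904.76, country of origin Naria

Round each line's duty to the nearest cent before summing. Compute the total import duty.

Line 1 (J-510, Junar, 128 kg, £16,762.88):
Base rate for J-510 is 5.5%.
Origin Junar qualifies under the Vinania–Junar agreement and J-510 is covered: preferential rate Free applies instead.
Duty = £16,762.88 × 0% = £0.00.
Line 2 (G-784, Ulena, 2,562 liters, £268,164.54):
Base rate for G-784 is 6.5%.
G-784 has an FTA preferential rate, but origin Ulena is not Junar; base rate stands.
Additional duty on G-784 from Ulena: +40.7%. Applied ad valorem rate: 6.5% + 40.7% = 47.2%.
Duty = £268,164.54 × 47.2% = £126,573.66.
Line 3 (P-517, Naria, 3,754 units, £745,131.46):
Base rate for P-517 is £4.35/unit.
P-517 has an FTA preferential rate, but origin Naria is not Junar; base rate stands.
Duty = 3,754 × £4.35 = £16,329.90.
Line 4 (G-237, Naria, 942 kg, £127,904.76):
Base rate for G-237 is £7.67/kg.
G-237 has an FTA preferential rate, but origin Naria is not Junar; base rate stands.
Duty = 942 × £7.67 = £7,225.14.
Total = £0.00 + £126,573.66 + £16,329.90 + £7,225.14 = £150,128.70.

£150,128.70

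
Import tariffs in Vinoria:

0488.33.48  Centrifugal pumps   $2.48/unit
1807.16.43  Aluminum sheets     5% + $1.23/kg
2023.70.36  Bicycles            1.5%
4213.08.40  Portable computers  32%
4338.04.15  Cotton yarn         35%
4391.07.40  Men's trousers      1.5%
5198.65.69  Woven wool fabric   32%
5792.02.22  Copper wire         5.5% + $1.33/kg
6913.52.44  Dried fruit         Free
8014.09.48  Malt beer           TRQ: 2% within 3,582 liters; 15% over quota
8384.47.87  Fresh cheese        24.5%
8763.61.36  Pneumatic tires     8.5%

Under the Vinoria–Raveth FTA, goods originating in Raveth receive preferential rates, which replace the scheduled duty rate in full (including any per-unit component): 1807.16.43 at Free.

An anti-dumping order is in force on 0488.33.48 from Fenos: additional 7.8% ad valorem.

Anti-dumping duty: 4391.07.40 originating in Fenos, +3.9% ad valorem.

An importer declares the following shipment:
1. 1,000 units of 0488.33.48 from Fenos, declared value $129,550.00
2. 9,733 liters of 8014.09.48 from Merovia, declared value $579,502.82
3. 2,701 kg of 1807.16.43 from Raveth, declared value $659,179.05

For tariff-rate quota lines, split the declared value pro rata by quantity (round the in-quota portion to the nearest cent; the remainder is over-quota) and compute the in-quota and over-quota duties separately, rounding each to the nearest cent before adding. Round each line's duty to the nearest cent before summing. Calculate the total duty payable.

$71,784.93

Line 1 (0488.33.48, Fenos, 1,000 units, $129,550.00):
Base rate for 0488.33.48 is $2.48/unit.
Additional duty on 0488.33.48 from Fenos: +7.8% ad valorem. Applied ad valorem rate = 7.8%.
Duty = $129,550.00 × 7.8% + 1,000 × $2.48 = $12,584.90.
Line 2 (8014.09.48, Merovia, 9,733 liters, $579,502.82):
Code 8014.09.48 is under a tariff-rate quota (threshold 3,582 liters). In-quota: 3,582 liters at 2%; over-quota: 6,151 liters at 15%.
Pro-rata value split: in-quota = $579,502.82 × 3,582/9,733 = $213,272.28; over-quota = $579,502.82 − $213,272.28 = $366,230.54.
In-quota duty = $213,272.28 × 2% = $4,265.45. Over-quota duty = $366,230.54 × 15% = $54,934.58.
Line duty = $4,265.45 + $54,934.58 = $59,200.03.
Line 3 (1807.16.43, Raveth, 2,701 kg, $659,179.05):
Base rate for 1807.16.43 is 5% + $1.23/kg.
Origin Raveth qualifies under the Vinoria–Raveth agreement and 1807.16.43 is covered: preferential rate Free applies instead.
Duty = $659,179.05 × 0% = $0.00.
Total = $12,584.90 + $59,200.03 + $0.00 = $71,784.93.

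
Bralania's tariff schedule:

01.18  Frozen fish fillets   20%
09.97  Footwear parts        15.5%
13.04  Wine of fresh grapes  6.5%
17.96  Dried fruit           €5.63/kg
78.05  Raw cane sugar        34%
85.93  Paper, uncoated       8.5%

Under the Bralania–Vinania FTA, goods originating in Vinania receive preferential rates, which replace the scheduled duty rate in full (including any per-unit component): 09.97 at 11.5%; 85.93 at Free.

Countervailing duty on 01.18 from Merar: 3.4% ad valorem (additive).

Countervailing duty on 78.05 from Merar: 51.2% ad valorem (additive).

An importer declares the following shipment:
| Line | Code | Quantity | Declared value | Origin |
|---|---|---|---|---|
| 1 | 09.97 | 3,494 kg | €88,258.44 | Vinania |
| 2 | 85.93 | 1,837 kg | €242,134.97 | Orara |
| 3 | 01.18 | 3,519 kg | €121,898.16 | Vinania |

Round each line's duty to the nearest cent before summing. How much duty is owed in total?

Line 1 (09.97, Vinania, 3,494 kg, €88,258.44):
Base rate for 09.97 is 15.5%.
Origin Vinania qualifies under the Bralania–Vinania agreement and 09.97 is covered: preferential rate 11.5% applies instead.
Duty = €88,258.44 × 11.5% = €10,149.72.
Line 2 (85.93, Orara, 1,837 kg, €242,134.97):
Base rate for 85.93 is 8.5%.
85.93 has an FTA preferential rate, but origin Orara is not Vinania; base rate stands.
Duty = €242,134.97 × 8.5% = €20,581.47.
Line 3 (01.18, Vinania, 3,519 kg, €121,898.16):
Base rate for 01.18 is 20%.
Origin Vinania is the FTA partner but 01.18 is not on the preference list; base rate stands.
The additional-duty order on 01.18 targets Merar, not Vinania; it does not apply.
Duty = €121,898.16 × 20% = €24,379.63.
Total = €10,149.72 + €20,581.47 + €24,379.63 = €55,110.82.

€55,110.82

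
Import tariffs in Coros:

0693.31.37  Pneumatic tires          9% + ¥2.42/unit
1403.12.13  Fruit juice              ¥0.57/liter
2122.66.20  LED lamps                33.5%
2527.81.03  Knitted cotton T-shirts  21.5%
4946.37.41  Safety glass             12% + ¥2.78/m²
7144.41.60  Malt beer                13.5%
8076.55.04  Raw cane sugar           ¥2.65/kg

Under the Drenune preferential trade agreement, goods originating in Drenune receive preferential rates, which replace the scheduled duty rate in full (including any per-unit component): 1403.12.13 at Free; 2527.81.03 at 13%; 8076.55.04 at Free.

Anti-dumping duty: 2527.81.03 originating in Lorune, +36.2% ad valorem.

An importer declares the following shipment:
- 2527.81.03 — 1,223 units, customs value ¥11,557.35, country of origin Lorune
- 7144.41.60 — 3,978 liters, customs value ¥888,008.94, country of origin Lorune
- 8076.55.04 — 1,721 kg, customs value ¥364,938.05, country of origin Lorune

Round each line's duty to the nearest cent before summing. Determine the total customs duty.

Line 1 (2527.81.03, Lorune, 1,223 units, ¥11,557.35):
Base rate for 2527.81.03 is 21.5%.
2527.81.03 has an FTA preferential rate, but origin Lorune is not Drenune; base rate stands.
Additional duty on 2527.81.03 from Lorune: +36.2%. Applied ad valorem rate: 21.5% + 36.2% = 57.7%.
Duty = ¥11,557.35 × 57.7% = ¥6,668.59.
Line 2 (7144.41.60, Lorune, 3,978 liters, ¥888,008.94):
Base rate for 7144.41.60 is 13.5%.
Duty = ¥888,008.94 × 13.5% = ¥119,881.21.
Line 3 (8076.55.04, Lorune, 1,721 kg, ¥364,938.05):
Base rate for 8076.55.04 is ¥2.65/kg.
8076.55.04 has an FTA preferential rate, but origin Lorune is not Drenune; base rate stands.
Duty = 1,721 × ¥2.65 = ¥4,560.65.
Total = ¥6,668.59 + ¥119,881.21 + ¥4,560.65 = ¥131,110.45.

¥131,110.45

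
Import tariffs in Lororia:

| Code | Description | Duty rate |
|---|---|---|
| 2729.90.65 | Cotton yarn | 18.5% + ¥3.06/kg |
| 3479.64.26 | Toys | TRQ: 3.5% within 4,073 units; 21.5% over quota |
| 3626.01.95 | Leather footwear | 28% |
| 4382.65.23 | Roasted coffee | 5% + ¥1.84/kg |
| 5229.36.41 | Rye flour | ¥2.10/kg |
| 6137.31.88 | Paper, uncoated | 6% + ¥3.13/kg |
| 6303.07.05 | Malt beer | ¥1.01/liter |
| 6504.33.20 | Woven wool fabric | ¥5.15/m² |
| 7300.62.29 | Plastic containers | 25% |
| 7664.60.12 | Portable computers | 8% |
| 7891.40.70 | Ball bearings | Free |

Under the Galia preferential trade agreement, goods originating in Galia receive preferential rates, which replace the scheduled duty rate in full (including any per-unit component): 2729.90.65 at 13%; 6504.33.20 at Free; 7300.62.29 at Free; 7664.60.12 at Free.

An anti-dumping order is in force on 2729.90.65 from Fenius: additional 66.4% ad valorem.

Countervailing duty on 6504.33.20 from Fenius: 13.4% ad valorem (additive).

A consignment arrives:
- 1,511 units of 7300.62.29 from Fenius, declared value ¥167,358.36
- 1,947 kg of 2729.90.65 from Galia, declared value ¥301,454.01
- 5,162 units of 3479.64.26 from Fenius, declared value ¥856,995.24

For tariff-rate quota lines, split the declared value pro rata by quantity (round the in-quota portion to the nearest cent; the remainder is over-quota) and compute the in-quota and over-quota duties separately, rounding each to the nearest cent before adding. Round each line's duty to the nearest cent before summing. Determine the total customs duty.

Line 1 (7300.62.29, Fenius, 1,511 units, ¥167,358.36):
Base rate for 7300.62.29 is 25%.
7300.62.29 has an FTA preferential rate, but origin Fenius is not Galia; base rate stands.
Duty = ¥167,358.36 × 25% = ¥41,839.59.
Line 2 (2729.90.65, Galia, 1,947 kg, ¥301,454.01):
Base rate for 2729.90.65 is 18.5% + ¥3.06/kg.
Origin Galia qualifies under the Lororia–Galia agreement and 2729.90.65 is covered: preferential rate 13% applies instead.
The additional-duty order on 2729.90.65 targets Fenius, not Galia; it does not apply.
Duty = ¥301,454.01 × 13% = ¥39,189.02.
Line 3 (3479.64.26, Fenius, 5,162 units, ¥856,995.24):
Code 3479.64.26 is under a tariff-rate quota (threshold 4,073 units). In-quota: 4,073 units at 3.5%; over-quota: 1,089 units at 21.5%.
Pro-rata value split: in-quota = ¥856,995.24 × 4,073/5,162 = ¥676,199.46; over-quota = ¥856,995.24 − ¥676,199.46 = ¥180,795.78.
In-quota duty = ¥676,199.46 × 3.5% = ¥23,666.98. Over-quota duty = ¥180,795.78 × 21.5% = ¥38,871.09.
Line duty = ¥23,666.98 + ¥38,871.09 = ¥62,538.07.
Total = ¥41,839.59 + ¥39,189.02 + ¥62,538.07 = ¥143,566.68.

¥143,566.68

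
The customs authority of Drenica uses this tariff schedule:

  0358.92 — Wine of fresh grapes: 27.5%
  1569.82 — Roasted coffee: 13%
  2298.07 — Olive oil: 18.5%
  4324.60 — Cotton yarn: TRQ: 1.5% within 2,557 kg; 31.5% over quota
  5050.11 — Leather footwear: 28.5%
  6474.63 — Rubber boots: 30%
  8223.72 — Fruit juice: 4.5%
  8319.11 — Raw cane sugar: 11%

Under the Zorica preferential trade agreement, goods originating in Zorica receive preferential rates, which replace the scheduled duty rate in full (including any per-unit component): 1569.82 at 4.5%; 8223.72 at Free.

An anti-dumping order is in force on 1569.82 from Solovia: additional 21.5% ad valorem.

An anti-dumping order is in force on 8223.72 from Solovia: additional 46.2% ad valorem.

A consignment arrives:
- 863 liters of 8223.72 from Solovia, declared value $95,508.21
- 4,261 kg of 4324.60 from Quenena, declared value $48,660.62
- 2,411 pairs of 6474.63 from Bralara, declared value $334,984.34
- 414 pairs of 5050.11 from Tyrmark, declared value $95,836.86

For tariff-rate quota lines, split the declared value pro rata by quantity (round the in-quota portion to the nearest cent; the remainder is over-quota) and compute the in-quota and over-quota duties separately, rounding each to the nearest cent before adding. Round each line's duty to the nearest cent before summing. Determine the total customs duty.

Line 1 (8223.72, Solovia, 863 liters, $95,508.21):
Base rate for 8223.72 is 4.5%.
8223.72 has an FTA preferential rate, but origin Solovia is not Zorica; base rate stands.
Additional duty on 8223.72 from Solovia: +46.2%. Applied ad valorem rate: 4.5% + 46.2% = 50.7%.
Duty = $95,508.21 × 50.7% = $48,422.66.
Line 2 (4324.60, Quenena, 4,261 kg, $48,660.62):
Code 4324.60 is under a tariff-rate quota (threshold 2,557 kg). In-quota: 2,557 kg at 1.5%; over-quota: 1,704 kg at 31.5%.
Pro-rata value split: in-quota = $48,660.62 × 2,557/4,261 = $29,200.94; over-quota = $48,660.62 − $29,200.94 = $19,459.68.
In-quota duty = $29,200.94 × 1.5% = $438.01. Over-quota duty = $19,459.68 × 31.5% = $6,129.80.
Line duty = $438.01 + $6,129.80 = $6,567.81.
Line 3 (6474.63, Bralara, 2,411 pairs, $334,984.34):
Base rate for 6474.63 is 30%.
Duty = $334,984.34 × 30% = $100,495.30.
Line 4 (5050.11, Tyrmark, 414 pairs, $95,836.86):
Base rate for 5050.11 is 28.5%.
Duty = $95,836.86 × 28.5% = $27,313.51.
Total = $48,422.66 + $6,567.81 + $100,495.30 + $27,313.51 = $182,799.28.

$182,799.28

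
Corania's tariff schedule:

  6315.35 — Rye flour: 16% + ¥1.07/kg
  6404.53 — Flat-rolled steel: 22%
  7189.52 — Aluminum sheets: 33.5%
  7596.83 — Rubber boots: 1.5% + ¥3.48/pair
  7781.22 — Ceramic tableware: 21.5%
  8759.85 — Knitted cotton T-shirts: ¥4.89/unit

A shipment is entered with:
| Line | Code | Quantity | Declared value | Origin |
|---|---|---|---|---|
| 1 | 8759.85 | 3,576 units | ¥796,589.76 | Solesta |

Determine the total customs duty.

Line 1 (8759.85, Solesta, 3,576 units, ¥796,589.76):
Base rate for 8759.85 is ¥4.89/unit.
Duty = 3,576 × ¥4.89 = ¥17,486.64.

¥17,486.64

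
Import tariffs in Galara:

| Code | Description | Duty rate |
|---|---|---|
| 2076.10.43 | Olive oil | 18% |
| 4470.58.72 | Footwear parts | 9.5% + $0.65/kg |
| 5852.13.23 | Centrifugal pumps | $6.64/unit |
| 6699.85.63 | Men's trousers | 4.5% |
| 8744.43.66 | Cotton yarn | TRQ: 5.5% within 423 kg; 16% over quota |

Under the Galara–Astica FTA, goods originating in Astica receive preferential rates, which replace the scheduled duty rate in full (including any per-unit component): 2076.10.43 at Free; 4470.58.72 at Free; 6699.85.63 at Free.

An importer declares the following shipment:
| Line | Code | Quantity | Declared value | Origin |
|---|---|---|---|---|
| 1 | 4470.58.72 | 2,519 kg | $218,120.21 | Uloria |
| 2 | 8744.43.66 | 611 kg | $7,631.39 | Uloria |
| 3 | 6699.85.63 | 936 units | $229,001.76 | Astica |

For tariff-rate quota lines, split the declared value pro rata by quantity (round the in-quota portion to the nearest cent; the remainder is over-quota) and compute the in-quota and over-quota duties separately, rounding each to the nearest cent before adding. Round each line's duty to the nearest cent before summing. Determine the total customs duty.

$23,025.05

Line 1 (4470.58.72, Uloria, 2,519 kg, $218,120.21):
Base rate for 4470.58.72 is 9.5% + $0.65/kg.
4470.58.72 has an FTA preferential rate, but origin Uloria is not Astica; base rate stands.
Duty = $218,120.21 × 9.5% + 2,519 × $0.65 = $22,358.77.
Line 2 (8744.43.66, Uloria, 611 kg, $7,631.39):
Code 8744.43.66 is under a tariff-rate quota (threshold 423 kg). In-quota: 423 kg at 5.5%; over-quota: 188 kg at 16%.
Pro-rata value split: in-quota = $7,631.39 × 423/611 = $5,283.27; over-quota = $7,631.39 − $5,283.27 = $2,348.12.
In-quota duty = $5,283.27 × 5.5% = $290.58. Over-quota duty = $2,348.12 × 16% = $375.70.
Line duty = $290.58 + $375.70 = $666.28.
Line 3 (6699.85.63, Astica, 936 units, $229,001.76):
Base rate for 6699.85.63 is 4.5%.
Origin Astica qualifies under the Galara–Astica agreement and 6699.85.63 is covered: preferential rate Free applies instead.
Duty = $229,001.76 × 0% = $0.00.
Total = $22,358.77 + $666.28 + $0.00 = $23,025.05.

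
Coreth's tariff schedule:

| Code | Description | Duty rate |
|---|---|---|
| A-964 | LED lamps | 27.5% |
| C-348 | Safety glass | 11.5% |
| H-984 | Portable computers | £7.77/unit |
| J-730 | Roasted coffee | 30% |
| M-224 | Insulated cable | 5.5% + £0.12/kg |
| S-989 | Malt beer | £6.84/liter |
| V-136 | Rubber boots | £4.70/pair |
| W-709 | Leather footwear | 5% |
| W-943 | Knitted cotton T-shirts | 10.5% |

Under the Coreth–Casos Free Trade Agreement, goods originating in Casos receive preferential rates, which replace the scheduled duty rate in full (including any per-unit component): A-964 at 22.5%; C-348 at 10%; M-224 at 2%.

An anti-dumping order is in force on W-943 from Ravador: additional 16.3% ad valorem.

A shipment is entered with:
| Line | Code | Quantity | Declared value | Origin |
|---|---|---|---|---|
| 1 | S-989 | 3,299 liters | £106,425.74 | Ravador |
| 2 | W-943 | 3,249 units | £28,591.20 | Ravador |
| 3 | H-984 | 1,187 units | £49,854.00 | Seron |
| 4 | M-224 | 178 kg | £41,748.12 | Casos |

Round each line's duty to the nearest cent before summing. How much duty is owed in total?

£40,285.55

Line 1 (S-989, Ravador, 3,299 liters, £106,425.74):
Base rate for S-989 is £6.84/liter.
Duty = 3,299 × £6.84 = £22,565.16.
Line 2 (W-943, Ravador, 3,249 units, £28,591.20):
Base rate for W-943 is 10.5%.
Additional duty on W-943 from Ravador: +16.3%. Applied ad valorem rate: 10.5% + 16.3% = 26.8%.
Duty = £28,591.20 × 26.8% = £7,662.44.
Line 3 (H-984, Seron, 1,187 units, £49,854.00):
Base rate for H-984 is £7.77/unit.
Duty = 1,187 × £7.77 = £9,222.99.
Line 4 (M-224, Casos, 178 kg, £41,748.12):
Base rate for M-224 is 5.5% + £0.12/kg.
Origin Casos qualifies under the Coreth–Casos agreement and M-224 is covered: preferential rate 2% applies instead.
Duty = £41,748.12 × 2% = £834.96.
Total = £22,565.16 + £7,662.44 + £9,222.99 + £834.96 = £40,285.55.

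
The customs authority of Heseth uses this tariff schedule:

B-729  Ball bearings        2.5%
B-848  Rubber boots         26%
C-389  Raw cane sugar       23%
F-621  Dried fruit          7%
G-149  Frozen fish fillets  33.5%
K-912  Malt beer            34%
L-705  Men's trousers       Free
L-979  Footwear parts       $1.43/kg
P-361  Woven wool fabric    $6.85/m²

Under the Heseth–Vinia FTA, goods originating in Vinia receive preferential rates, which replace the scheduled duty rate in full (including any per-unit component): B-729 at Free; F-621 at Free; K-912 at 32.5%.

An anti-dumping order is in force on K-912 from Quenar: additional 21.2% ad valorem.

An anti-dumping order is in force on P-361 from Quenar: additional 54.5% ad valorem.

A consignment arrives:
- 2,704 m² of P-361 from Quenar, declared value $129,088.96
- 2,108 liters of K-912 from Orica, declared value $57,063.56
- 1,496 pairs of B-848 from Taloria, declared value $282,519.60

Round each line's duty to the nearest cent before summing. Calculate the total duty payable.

Line 1 (P-361, Quenar, 2,704 m², $129,088.96):
Base rate for P-361 is $6.85/m².
Additional duty on P-361 from Quenar: +54.5% ad valorem. Applied ad valorem rate = 54.5%.
Duty = $129,088.96 × 54.5% + 2,704 × $6.85 = $88,875.88.
Line 2 (K-912, Orica, 2,108 liters, $57,063.56):
Base rate for K-912 is 34%.
K-912 has an FTA preferential rate, but origin Orica is not Vinia; base rate stands.
The additional-duty order on K-912 targets Quenar, not Orica; it does not apply.
Duty = $57,063.56 × 34% = $19,401.61.
Line 3 (B-848, Taloria, 1,496 pairs, $282,519.60):
Base rate for B-848 is 26%.
Duty = $282,519.60 × 26% = $73,455.10.
Total = $88,875.88 + $19,401.61 + $73,455.10 = $181,732.59.

$181,732.59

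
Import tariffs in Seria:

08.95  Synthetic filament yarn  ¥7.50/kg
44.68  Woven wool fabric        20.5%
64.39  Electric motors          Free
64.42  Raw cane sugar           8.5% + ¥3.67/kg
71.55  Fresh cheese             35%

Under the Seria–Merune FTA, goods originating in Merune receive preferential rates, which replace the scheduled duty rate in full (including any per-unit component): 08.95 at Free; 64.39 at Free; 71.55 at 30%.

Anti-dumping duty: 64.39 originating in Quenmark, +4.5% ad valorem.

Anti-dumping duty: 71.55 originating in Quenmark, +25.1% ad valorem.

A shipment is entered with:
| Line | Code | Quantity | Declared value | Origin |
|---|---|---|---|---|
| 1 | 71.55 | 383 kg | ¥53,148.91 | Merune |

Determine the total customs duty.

¥15,944.67

Line 1 (71.55, Merune, 383 kg, ¥53,148.91):
Base rate for 71.55 is 35%.
Origin Merune qualifies under the Seria–Merune agreement and 71.55 is covered: preferential rate 30% applies instead.
The additional-duty order on 71.55 targets Quenmark, not Merune; it does not apply.
Duty = ¥53,148.91 × 30% = ¥15,944.67.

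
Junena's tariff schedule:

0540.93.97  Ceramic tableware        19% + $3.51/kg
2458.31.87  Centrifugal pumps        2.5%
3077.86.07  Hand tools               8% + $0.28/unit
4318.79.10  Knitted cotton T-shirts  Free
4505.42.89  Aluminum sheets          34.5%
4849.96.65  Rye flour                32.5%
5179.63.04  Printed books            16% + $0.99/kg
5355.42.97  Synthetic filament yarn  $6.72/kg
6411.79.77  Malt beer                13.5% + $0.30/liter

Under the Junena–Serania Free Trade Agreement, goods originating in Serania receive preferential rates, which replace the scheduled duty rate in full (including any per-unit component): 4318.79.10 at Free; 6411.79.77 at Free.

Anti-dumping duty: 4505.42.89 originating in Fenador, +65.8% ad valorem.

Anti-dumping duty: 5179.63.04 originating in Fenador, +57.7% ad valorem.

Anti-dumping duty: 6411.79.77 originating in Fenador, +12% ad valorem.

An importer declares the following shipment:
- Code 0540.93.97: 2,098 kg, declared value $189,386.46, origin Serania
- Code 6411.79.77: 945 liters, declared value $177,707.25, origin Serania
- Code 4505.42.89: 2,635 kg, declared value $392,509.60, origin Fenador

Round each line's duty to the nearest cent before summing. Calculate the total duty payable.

$437,034.54

Line 1 (0540.93.97, Serania, 2,098 kg, $189,386.46):
Base rate for 0540.93.97 is 19% + $3.51/kg.
Origin Serania is the FTA partner but 0540.93.97 is not on the preference list; base rate stands.
Duty = $189,386.46 × 19% + 2,098 × $3.51 = $43,347.41.
Line 2 (6411.79.77, Serania, 945 liters, $177,707.25):
Base rate for 6411.79.77 is 13.5% + $0.30/liter.
Origin Serania qualifies under the Junena–Serania agreement and 6411.79.77 is covered: preferential rate Free applies instead.
The additional-duty order on 6411.79.77 targets Fenador, not Serania; it does not apply.
Duty = $177,707.25 × 0% = $0.00.
Line 3 (4505.42.89, Fenador, 2,635 kg, $392,509.60):
Base rate for 4505.42.89 is 34.5%.
Additional duty on 4505.42.89 from Fenador: +65.8%. Applied ad valorem rate: 34.5% + 65.8% = 100.3%.
Duty = $392,509.60 × 100.3% = $393,687.13.
Total = $43,347.41 + $0.00 + $393,687.13 = $437,034.54.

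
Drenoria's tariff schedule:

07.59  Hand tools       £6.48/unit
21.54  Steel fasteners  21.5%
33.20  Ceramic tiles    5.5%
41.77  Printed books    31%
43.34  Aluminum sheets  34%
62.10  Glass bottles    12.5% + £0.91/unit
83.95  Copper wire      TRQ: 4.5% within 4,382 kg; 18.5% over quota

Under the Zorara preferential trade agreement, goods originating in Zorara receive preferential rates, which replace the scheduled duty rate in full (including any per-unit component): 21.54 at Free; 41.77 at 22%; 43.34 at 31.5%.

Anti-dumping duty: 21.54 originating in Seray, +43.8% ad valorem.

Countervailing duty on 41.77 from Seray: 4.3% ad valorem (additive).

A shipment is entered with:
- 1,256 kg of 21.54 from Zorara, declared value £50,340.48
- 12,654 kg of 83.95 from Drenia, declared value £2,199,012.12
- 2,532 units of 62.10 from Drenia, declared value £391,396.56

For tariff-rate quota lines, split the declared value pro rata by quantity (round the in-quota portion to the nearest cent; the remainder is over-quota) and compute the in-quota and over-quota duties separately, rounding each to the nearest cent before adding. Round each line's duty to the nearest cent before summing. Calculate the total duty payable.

Line 1 (21.54, Zorara, 1,256 kg, £50,340.48):
Base rate for 21.54 is 21.5%.
Origin Zorara qualifies under the Drenoria–Zorara agreement and 21.54 is covered: preferential rate Free applies instead.
The additional-duty order on 21.54 targets Seray, not Zorara; it does not apply.
Duty = £50,340.48 × 0% = £0.00.
Line 2 (83.95, Drenia, 12,654 kg, £2,199,012.12):
Code 83.95 is under a tariff-rate quota (threshold 4,382 kg). In-quota: 4,382 kg at 4.5%; over-quota: 8,272 kg at 18.5%.
Pro-rata value split: in-quota = £2,199,012.12 × 4,382/12,654 = £761,503.96; over-quota = £2,199,012.12 − £761,503.96 = £1,437,508.16.
In-quota duty = £761,503.96 × 4.5% = £34,267.68. Over-quota duty = £1,437,508.16 × 18.5% = £265,939.01.
Line duty = £34,267.68 + £265,939.01 = £300,206.69.
Line 3 (62.10, Drenia, 2,532 units, £391,396.56):
Base rate for 62.10 is 12.5% + £0.91/unit.
Duty = £391,396.56 × 12.5% + 2,532 × £0.91 = £51,228.69.
Total = £0.00 + £300,206.69 + £51,228.69 = £351,435.38.

£351,435.38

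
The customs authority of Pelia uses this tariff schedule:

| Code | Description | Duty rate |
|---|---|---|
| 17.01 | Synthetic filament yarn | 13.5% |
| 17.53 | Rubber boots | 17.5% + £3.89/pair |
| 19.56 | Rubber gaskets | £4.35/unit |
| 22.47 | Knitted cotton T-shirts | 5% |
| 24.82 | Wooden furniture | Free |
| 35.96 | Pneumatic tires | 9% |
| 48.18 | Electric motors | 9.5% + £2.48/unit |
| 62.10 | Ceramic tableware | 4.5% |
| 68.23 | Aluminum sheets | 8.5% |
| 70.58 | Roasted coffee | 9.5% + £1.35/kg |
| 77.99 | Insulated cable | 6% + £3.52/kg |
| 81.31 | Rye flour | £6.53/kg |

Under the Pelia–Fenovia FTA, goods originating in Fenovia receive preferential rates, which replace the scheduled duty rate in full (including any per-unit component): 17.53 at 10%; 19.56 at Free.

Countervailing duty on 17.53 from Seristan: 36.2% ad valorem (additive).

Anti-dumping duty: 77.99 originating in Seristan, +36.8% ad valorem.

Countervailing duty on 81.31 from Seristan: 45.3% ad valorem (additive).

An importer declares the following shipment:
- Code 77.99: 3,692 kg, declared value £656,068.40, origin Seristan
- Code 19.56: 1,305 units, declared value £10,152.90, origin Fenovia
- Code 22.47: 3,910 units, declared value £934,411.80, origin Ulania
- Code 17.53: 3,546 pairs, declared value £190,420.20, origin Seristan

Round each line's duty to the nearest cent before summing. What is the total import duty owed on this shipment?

£456,563.30

Line 1 (77.99, Seristan, 3,692 kg, £656,068.40):
Base rate for 77.99 is 6% + £3.52/kg.
Additional duty on 77.99 from Seristan: +36.8%. Applied ad valorem rate: 6% + 36.8% = 42.8%.
Duty = £656,068.40 × 42.8% + 3,692 × £3.52 = £293,793.12.
Line 2 (19.56, Fenovia, 1,305 units, £10,152.90):
Base rate for 19.56 is £4.35/unit.
Origin Fenovia qualifies under the Pelia–Fenovia agreement and 19.56 is covered: preferential rate Free applies instead.
Duty = £10,152.90 × 0% = £0.00.
Line 3 (22.47, Ulania, 3,910 units, £934,411.80):
Base rate for 22.47 is 5%.
Duty = £934,411.80 × 5% = £46,720.59.
Line 4 (17.53, Seristan, 3,546 pairs, £190,420.20):
Base rate for 17.53 is 17.5% + £3.89/pair.
17.53 has an FTA preferential rate, but origin Seristan is not Fenovia; base rate stands.
Additional duty on 17.53 from Seristan: +36.2%. Applied ad valorem rate: 17.5% + 36.2% = 53.7%.
Duty = £190,420.20 × 53.7% + 3,546 × £3.89 = £116,049.59.
Total = £293,793.12 + £0.00 + £46,720.59 + £116,049.59 = £456,563.30.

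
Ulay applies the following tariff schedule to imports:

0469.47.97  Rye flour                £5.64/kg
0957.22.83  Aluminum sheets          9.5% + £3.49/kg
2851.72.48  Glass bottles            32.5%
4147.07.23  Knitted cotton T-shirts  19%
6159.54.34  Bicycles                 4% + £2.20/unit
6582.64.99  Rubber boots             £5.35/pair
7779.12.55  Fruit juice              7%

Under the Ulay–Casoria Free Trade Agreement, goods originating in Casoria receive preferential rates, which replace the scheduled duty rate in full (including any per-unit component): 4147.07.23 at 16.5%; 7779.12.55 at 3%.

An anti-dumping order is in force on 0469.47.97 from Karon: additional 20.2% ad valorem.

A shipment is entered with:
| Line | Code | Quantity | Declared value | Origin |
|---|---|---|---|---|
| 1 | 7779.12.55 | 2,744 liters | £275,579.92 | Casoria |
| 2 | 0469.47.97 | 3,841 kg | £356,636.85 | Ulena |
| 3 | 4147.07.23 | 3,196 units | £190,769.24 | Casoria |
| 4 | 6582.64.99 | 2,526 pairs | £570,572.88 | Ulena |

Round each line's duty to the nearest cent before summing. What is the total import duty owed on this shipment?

Line 1 (7779.12.55, Casoria, 2,744 liters, £275,579.92):
Base rate for 7779.12.55 is 7%.
Origin Casoria qualifies under the Ulay–Casoria agreement and 7779.12.55 is covered: preferential rate 3% applies instead.
Duty = £275,579.92 × 3% = £8,267.40.
Line 2 (0469.47.97, Ulena, 3,841 kg, £356,636.85):
Base rate for 0469.47.97 is £5.64/kg.
The additional-duty order on 0469.47.97 targets Karon, not Ulena; it does not apply.
Duty = 3,841 × £5.64 = £21,663.24.
Line 3 (4147.07.23, Casoria, 3,196 units, £190,769.24):
Base rate for 4147.07.23 is 19%.
Origin Casoria qualifies under the Ulay–Casoria agreement and 4147.07.23 is covered: preferential rate 16.5% applies instead.
Duty = £190,769.24 × 16.5% = £31,476.92.
Line 4 (6582.64.99, Ulena, 2,526 pairs, £570,572.88):
Base rate for 6582.64.99 is £5.35/pair.
Duty = 2,526 × £5.35 = £13,514.10.
Total = £8,267.40 + £21,663.24 + £31,476.92 + £13,514.10 = £74,921.66.

£74,921.66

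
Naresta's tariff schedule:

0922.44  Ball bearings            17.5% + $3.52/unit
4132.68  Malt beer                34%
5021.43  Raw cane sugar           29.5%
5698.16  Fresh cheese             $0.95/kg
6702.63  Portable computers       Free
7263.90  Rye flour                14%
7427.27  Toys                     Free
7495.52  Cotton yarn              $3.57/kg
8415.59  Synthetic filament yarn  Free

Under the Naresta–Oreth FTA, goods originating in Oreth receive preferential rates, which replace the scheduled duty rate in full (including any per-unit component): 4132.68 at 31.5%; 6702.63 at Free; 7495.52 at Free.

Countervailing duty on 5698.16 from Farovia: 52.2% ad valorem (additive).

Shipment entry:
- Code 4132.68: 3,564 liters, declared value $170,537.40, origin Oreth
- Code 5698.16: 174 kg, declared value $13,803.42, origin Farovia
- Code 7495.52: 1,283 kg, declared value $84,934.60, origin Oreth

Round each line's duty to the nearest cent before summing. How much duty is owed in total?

Line 1 (4132.68, Oreth, 3,564 liters, $170,537.40):
Base rate for 4132.68 is 34%.
Origin Oreth qualifies under the Naresta–Oreth agreement and 4132.68 is covered: preferential rate 31.5% applies instead.
Duty = $170,537.40 × 31.5% = $53,719.28.
Line 2 (5698.16, Farovia, 174 kg, $13,803.42):
Base rate for 5698.16 is $0.95/kg.
Additional duty on 5698.16 from Farovia: +52.2% ad valorem. Applied ad valorem rate = 52.2%.
Duty = $13,803.42 × 52.2% + 174 × $0.95 = $7,370.69.
Line 3 (7495.52, Oreth, 1,283 kg, $84,934.60):
Base rate for 7495.52 is $3.57/kg.
Origin Oreth qualifies under the Naresta–Oreth agreement and 7495.52 is covered: preferential rate Free applies instead.
Duty = $84,934.60 × 0% = $0.00.
Total = $53,719.28 + $7,370.69 + $0.00 = $61,089.97.

$61,089.97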